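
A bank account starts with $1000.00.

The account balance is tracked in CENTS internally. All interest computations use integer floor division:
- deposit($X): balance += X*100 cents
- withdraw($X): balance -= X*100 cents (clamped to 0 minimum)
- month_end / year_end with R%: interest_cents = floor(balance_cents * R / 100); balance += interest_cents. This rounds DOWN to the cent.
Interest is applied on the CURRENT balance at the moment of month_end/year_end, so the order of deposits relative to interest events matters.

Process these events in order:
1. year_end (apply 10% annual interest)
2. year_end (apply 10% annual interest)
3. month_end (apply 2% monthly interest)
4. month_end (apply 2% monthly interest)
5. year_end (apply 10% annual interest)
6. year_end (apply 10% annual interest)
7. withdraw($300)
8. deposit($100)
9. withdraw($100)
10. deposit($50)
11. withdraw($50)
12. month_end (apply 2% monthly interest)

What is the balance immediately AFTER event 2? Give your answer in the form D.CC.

After 1 (year_end (apply 10% annual interest)): balance=$1100.00 total_interest=$100.00
After 2 (year_end (apply 10% annual interest)): balance=$1210.00 total_interest=$210.00

Answer: 1210.00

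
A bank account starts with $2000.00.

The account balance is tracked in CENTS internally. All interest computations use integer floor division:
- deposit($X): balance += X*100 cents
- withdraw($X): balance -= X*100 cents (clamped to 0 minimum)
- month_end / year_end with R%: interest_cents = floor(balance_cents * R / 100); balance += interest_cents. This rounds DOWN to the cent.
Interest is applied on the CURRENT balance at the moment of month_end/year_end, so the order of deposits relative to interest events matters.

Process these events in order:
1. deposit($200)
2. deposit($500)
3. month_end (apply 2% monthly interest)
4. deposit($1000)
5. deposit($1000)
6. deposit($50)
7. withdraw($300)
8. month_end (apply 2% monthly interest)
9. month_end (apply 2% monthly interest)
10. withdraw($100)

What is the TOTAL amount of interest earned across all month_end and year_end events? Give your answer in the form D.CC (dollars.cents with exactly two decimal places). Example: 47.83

After 1 (deposit($200)): balance=$2200.00 total_interest=$0.00
After 2 (deposit($500)): balance=$2700.00 total_interest=$0.00
After 3 (month_end (apply 2% monthly interest)): balance=$2754.00 total_interest=$54.00
After 4 (deposit($1000)): balance=$3754.00 total_interest=$54.00
After 5 (deposit($1000)): balance=$4754.00 total_interest=$54.00
After 6 (deposit($50)): balance=$4804.00 total_interest=$54.00
After 7 (withdraw($300)): balance=$4504.00 total_interest=$54.00
After 8 (month_end (apply 2% monthly interest)): balance=$4594.08 total_interest=$144.08
After 9 (month_end (apply 2% monthly interest)): balance=$4685.96 total_interest=$235.96
After 10 (withdraw($100)): balance=$4585.96 total_interest=$235.96

Answer: 235.96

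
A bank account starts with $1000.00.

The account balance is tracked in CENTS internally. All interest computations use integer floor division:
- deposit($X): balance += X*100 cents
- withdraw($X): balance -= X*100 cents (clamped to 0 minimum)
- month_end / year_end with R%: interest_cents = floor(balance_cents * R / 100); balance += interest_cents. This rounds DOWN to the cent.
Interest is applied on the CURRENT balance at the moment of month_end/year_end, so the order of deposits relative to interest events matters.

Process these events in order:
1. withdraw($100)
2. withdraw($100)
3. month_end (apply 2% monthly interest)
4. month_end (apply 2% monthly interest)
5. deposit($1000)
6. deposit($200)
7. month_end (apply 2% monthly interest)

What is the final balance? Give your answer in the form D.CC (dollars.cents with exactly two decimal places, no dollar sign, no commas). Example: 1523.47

After 1 (withdraw($100)): balance=$900.00 total_interest=$0.00
After 2 (withdraw($100)): balance=$800.00 total_interest=$0.00
After 3 (month_end (apply 2% monthly interest)): balance=$816.00 total_interest=$16.00
After 4 (month_end (apply 2% monthly interest)): balance=$832.32 total_interest=$32.32
After 5 (deposit($1000)): balance=$1832.32 total_interest=$32.32
After 6 (deposit($200)): balance=$2032.32 total_interest=$32.32
After 7 (month_end (apply 2% monthly interest)): balance=$2072.96 total_interest=$72.96

Answer: 2072.96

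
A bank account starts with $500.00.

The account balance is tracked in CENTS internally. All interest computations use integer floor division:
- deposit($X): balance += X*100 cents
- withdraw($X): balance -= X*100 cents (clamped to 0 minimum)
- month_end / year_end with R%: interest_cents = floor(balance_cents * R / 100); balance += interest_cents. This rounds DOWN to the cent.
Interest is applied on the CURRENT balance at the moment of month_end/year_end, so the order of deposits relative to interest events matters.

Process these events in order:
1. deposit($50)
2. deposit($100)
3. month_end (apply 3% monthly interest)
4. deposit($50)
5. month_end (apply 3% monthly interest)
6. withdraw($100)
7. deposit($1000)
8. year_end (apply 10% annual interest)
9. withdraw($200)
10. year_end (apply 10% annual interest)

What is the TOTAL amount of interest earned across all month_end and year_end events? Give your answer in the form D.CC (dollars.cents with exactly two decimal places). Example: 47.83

Answer: 365.69

Derivation:
After 1 (deposit($50)): balance=$550.00 total_interest=$0.00
After 2 (deposit($100)): balance=$650.00 total_interest=$0.00
After 3 (month_end (apply 3% monthly interest)): balance=$669.50 total_interest=$19.50
After 4 (deposit($50)): balance=$719.50 total_interest=$19.50
After 5 (month_end (apply 3% monthly interest)): balance=$741.08 total_interest=$41.08
After 6 (withdraw($100)): balance=$641.08 total_interest=$41.08
After 7 (deposit($1000)): balance=$1641.08 total_interest=$41.08
After 8 (year_end (apply 10% annual interest)): balance=$1805.18 total_interest=$205.18
After 9 (withdraw($200)): balance=$1605.18 total_interest=$205.18
After 10 (year_end (apply 10% annual interest)): balance=$1765.69 total_interest=$365.69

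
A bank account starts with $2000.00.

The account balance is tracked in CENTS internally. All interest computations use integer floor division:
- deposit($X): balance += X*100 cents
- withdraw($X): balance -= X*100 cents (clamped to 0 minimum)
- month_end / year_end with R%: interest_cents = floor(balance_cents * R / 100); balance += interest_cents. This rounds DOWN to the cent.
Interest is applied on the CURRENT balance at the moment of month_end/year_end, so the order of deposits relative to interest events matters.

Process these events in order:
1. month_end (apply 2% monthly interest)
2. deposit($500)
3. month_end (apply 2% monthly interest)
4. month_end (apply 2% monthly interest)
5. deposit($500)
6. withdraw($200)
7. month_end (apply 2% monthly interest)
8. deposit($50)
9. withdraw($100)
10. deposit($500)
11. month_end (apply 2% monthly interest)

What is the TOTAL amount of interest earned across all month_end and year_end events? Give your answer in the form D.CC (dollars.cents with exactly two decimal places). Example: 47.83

Answer: 270.48

Derivation:
After 1 (month_end (apply 2% monthly interest)): balance=$2040.00 total_interest=$40.00
After 2 (deposit($500)): balance=$2540.00 total_interest=$40.00
After 3 (month_end (apply 2% monthly interest)): balance=$2590.80 total_interest=$90.80
After 4 (month_end (apply 2% monthly interest)): balance=$2642.61 total_interest=$142.61
After 5 (deposit($500)): balance=$3142.61 total_interest=$142.61
After 6 (withdraw($200)): balance=$2942.61 total_interest=$142.61
After 7 (month_end (apply 2% monthly interest)): balance=$3001.46 total_interest=$201.46
After 8 (deposit($50)): balance=$3051.46 total_interest=$201.46
After 9 (withdraw($100)): balance=$2951.46 total_interest=$201.46
After 10 (deposit($500)): balance=$3451.46 total_interest=$201.46
After 11 (month_end (apply 2% monthly interest)): balance=$3520.48 total_interest=$270.48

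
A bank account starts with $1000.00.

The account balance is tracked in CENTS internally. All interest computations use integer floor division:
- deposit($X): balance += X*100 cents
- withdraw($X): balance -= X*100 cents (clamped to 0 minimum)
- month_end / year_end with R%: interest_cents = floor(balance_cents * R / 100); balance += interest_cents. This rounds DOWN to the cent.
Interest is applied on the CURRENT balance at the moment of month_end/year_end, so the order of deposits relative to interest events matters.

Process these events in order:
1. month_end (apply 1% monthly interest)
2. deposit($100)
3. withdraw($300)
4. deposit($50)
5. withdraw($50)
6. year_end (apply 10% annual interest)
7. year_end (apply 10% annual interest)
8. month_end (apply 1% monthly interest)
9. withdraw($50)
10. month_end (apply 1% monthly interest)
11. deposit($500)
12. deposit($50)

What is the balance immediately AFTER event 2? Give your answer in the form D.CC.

Answer: 1110.00

Derivation:
After 1 (month_end (apply 1% monthly interest)): balance=$1010.00 total_interest=$10.00
After 2 (deposit($100)): balance=$1110.00 total_interest=$10.00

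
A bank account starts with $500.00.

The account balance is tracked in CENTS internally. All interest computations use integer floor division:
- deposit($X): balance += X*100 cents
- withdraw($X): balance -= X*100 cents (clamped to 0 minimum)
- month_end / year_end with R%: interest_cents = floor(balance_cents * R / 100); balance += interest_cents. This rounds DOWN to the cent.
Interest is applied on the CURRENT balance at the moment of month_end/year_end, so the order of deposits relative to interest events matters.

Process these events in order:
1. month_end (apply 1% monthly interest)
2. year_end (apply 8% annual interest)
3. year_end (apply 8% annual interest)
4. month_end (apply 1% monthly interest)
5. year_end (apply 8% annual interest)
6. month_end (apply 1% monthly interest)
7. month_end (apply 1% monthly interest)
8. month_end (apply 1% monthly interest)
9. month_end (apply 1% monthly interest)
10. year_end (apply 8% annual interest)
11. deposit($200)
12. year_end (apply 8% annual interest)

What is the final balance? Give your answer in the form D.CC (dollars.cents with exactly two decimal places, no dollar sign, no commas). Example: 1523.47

After 1 (month_end (apply 1% monthly interest)): balance=$505.00 total_interest=$5.00
After 2 (year_end (apply 8% annual interest)): balance=$545.40 total_interest=$45.40
After 3 (year_end (apply 8% annual interest)): balance=$589.03 total_interest=$89.03
After 4 (month_end (apply 1% monthly interest)): balance=$594.92 total_interest=$94.92
After 5 (year_end (apply 8% annual interest)): balance=$642.51 total_interest=$142.51
After 6 (month_end (apply 1% monthly interest)): balance=$648.93 total_interest=$148.93
After 7 (month_end (apply 1% monthly interest)): balance=$655.41 total_interest=$155.41
After 8 (month_end (apply 1% monthly interest)): balance=$661.96 total_interest=$161.96
After 9 (month_end (apply 1% monthly interest)): balance=$668.57 total_interest=$168.57
After 10 (year_end (apply 8% annual interest)): balance=$722.05 total_interest=$222.05
After 11 (deposit($200)): balance=$922.05 total_interest=$222.05
After 12 (year_end (apply 8% annual interest)): balance=$995.81 total_interest=$295.81

Answer: 995.81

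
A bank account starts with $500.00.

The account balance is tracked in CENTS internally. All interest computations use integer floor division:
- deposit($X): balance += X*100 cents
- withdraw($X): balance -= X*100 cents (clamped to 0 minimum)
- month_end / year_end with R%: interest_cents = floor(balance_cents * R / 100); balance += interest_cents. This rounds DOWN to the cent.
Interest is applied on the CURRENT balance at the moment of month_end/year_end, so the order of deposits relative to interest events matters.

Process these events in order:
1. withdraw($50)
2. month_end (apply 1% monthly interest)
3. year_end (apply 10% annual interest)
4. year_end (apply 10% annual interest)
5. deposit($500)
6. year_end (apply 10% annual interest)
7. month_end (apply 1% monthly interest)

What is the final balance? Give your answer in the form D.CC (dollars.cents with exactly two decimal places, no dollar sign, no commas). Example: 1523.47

After 1 (withdraw($50)): balance=$450.00 total_interest=$0.00
After 2 (month_end (apply 1% monthly interest)): balance=$454.50 total_interest=$4.50
After 3 (year_end (apply 10% annual interest)): balance=$499.95 total_interest=$49.95
After 4 (year_end (apply 10% annual interest)): balance=$549.94 total_interest=$99.94
After 5 (deposit($500)): balance=$1049.94 total_interest=$99.94
After 6 (year_end (apply 10% annual interest)): balance=$1154.93 total_interest=$204.93
After 7 (month_end (apply 1% monthly interest)): balance=$1166.47 total_interest=$216.47

Answer: 1166.47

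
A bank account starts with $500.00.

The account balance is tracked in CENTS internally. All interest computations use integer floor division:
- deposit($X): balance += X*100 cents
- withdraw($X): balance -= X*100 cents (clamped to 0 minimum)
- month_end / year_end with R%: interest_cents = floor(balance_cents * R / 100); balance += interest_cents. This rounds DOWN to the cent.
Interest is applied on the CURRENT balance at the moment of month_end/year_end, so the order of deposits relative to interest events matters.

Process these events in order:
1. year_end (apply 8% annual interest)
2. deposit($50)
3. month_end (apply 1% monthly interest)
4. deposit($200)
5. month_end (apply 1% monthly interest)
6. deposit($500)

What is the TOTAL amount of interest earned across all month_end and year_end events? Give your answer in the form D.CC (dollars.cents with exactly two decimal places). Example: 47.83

After 1 (year_end (apply 8% annual interest)): balance=$540.00 total_interest=$40.00
After 2 (deposit($50)): balance=$590.00 total_interest=$40.00
After 3 (month_end (apply 1% monthly interest)): balance=$595.90 total_interest=$45.90
After 4 (deposit($200)): balance=$795.90 total_interest=$45.90
After 5 (month_end (apply 1% monthly interest)): balance=$803.85 total_interest=$53.85
After 6 (deposit($500)): balance=$1303.85 total_interest=$53.85

Answer: 53.85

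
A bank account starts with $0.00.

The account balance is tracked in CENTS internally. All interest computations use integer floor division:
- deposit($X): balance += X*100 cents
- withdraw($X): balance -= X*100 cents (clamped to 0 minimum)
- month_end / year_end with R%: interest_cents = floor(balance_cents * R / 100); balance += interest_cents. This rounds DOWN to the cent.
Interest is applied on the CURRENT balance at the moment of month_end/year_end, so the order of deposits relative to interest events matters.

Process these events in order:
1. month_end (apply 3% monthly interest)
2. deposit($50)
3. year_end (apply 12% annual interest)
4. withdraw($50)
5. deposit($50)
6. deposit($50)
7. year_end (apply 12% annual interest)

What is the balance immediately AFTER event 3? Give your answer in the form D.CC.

After 1 (month_end (apply 3% monthly interest)): balance=$0.00 total_interest=$0.00
After 2 (deposit($50)): balance=$50.00 total_interest=$0.00
After 3 (year_end (apply 12% annual interest)): balance=$56.00 total_interest=$6.00

Answer: 56.00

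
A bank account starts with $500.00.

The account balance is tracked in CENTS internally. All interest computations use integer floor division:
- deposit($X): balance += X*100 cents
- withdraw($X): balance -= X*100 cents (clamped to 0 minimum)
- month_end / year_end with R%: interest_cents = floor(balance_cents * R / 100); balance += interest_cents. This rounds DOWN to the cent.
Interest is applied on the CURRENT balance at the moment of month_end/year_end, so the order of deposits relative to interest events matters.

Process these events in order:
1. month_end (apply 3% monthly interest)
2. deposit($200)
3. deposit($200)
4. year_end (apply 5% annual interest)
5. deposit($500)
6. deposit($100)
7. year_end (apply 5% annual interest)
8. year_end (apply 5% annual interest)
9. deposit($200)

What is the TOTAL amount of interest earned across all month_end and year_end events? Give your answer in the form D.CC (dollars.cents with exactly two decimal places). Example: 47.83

After 1 (month_end (apply 3% monthly interest)): balance=$515.00 total_interest=$15.00
After 2 (deposit($200)): balance=$715.00 total_interest=$15.00
After 3 (deposit($200)): balance=$915.00 total_interest=$15.00
After 4 (year_end (apply 5% annual interest)): balance=$960.75 total_interest=$60.75
After 5 (deposit($500)): balance=$1460.75 total_interest=$60.75
After 6 (deposit($100)): balance=$1560.75 total_interest=$60.75
After 7 (year_end (apply 5% annual interest)): balance=$1638.78 total_interest=$138.78
After 8 (year_end (apply 5% annual interest)): balance=$1720.71 total_interest=$220.71
After 9 (deposit($200)): balance=$1920.71 total_interest=$220.71

Answer: 220.71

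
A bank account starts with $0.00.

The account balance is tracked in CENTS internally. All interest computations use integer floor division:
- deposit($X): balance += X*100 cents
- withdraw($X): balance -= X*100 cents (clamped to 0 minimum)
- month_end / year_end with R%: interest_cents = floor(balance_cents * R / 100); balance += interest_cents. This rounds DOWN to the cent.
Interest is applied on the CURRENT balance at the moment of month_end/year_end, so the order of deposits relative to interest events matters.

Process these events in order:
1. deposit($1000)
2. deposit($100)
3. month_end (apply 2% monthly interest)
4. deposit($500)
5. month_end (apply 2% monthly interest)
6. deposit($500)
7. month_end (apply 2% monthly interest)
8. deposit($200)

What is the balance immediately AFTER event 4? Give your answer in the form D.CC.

Answer: 1622.00

Derivation:
After 1 (deposit($1000)): balance=$1000.00 total_interest=$0.00
After 2 (deposit($100)): balance=$1100.00 total_interest=$0.00
After 3 (month_end (apply 2% monthly interest)): balance=$1122.00 total_interest=$22.00
After 4 (deposit($500)): balance=$1622.00 total_interest=$22.00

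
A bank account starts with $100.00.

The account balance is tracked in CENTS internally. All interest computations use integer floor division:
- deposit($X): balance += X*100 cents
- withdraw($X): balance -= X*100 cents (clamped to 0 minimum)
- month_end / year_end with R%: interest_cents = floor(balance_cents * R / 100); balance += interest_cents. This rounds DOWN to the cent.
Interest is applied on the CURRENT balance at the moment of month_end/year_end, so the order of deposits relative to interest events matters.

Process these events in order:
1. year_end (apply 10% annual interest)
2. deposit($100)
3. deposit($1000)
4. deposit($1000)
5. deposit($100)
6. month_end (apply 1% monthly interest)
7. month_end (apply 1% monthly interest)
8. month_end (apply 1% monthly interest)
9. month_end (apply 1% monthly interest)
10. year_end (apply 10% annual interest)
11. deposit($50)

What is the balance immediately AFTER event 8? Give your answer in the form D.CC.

After 1 (year_end (apply 10% annual interest)): balance=$110.00 total_interest=$10.00
After 2 (deposit($100)): balance=$210.00 total_interest=$10.00
After 3 (deposit($1000)): balance=$1210.00 total_interest=$10.00
After 4 (deposit($1000)): balance=$2210.00 total_interest=$10.00
After 5 (deposit($100)): balance=$2310.00 total_interest=$10.00
After 6 (month_end (apply 1% monthly interest)): balance=$2333.10 total_interest=$33.10
After 7 (month_end (apply 1% monthly interest)): balance=$2356.43 total_interest=$56.43
After 8 (month_end (apply 1% monthly interest)): balance=$2379.99 total_interest=$79.99

Answer: 2379.99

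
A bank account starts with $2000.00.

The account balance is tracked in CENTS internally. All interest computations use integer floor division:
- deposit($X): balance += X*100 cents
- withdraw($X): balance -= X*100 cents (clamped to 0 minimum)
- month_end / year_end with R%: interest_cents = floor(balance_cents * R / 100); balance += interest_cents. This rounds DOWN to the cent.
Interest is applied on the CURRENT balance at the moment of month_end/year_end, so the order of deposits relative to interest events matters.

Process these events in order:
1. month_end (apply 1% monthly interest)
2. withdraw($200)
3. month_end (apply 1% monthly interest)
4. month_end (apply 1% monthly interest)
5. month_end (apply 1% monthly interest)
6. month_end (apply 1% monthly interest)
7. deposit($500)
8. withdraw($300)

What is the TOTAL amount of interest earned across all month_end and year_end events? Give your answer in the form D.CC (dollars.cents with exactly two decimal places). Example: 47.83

After 1 (month_end (apply 1% monthly interest)): balance=$2020.00 total_interest=$20.00
After 2 (withdraw($200)): balance=$1820.00 total_interest=$20.00
After 3 (month_end (apply 1% monthly interest)): balance=$1838.20 total_interest=$38.20
After 4 (month_end (apply 1% monthly interest)): balance=$1856.58 total_interest=$56.58
After 5 (month_end (apply 1% monthly interest)): balance=$1875.14 total_interest=$75.14
After 6 (month_end (apply 1% monthly interest)): balance=$1893.89 total_interest=$93.89
After 7 (deposit($500)): balance=$2393.89 total_interest=$93.89
After 8 (withdraw($300)): balance=$2093.89 total_interest=$93.89

Answer: 93.89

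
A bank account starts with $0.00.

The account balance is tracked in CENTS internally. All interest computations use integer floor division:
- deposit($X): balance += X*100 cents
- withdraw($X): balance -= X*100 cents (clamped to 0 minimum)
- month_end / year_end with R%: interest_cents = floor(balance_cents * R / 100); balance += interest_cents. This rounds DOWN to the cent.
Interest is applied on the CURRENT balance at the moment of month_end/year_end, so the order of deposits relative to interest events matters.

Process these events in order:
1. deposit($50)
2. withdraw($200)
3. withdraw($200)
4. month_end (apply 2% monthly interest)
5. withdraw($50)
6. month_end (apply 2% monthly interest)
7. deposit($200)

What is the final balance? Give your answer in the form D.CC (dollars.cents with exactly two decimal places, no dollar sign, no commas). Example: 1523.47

After 1 (deposit($50)): balance=$50.00 total_interest=$0.00
After 2 (withdraw($200)): balance=$0.00 total_interest=$0.00
After 3 (withdraw($200)): balance=$0.00 total_interest=$0.00
After 4 (month_end (apply 2% monthly interest)): balance=$0.00 total_interest=$0.00
After 5 (withdraw($50)): balance=$0.00 total_interest=$0.00
After 6 (month_end (apply 2% monthly interest)): balance=$0.00 total_interest=$0.00
After 7 (deposit($200)): balance=$200.00 total_interest=$0.00

Answer: 200.00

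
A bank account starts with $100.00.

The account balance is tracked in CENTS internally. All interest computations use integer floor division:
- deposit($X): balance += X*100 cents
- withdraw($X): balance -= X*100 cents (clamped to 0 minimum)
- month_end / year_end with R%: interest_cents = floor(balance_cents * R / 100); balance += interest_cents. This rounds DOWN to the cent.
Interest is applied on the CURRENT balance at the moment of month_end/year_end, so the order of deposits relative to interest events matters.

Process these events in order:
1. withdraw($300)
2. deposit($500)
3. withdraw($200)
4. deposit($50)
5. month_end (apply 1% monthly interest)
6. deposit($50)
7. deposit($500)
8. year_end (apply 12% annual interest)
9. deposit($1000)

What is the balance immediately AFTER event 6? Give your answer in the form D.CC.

After 1 (withdraw($300)): balance=$0.00 total_interest=$0.00
After 2 (deposit($500)): balance=$500.00 total_interest=$0.00
After 3 (withdraw($200)): balance=$300.00 total_interest=$0.00
After 4 (deposit($50)): balance=$350.00 total_interest=$0.00
After 5 (month_end (apply 1% monthly interest)): balance=$353.50 total_interest=$3.50
After 6 (deposit($50)): balance=$403.50 total_interest=$3.50

Answer: 403.50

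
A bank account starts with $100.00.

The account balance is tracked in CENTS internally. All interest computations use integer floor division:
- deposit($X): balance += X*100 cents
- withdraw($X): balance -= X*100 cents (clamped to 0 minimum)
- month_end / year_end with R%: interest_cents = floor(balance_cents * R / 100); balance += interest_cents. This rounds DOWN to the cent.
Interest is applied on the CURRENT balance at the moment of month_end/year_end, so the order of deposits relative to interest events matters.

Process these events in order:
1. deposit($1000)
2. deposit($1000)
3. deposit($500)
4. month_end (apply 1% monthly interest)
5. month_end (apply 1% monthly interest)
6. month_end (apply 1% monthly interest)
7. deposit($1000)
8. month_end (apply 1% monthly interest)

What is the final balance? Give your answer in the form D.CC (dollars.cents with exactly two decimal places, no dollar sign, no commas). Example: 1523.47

Answer: 3715.56

Derivation:
After 1 (deposit($1000)): balance=$1100.00 total_interest=$0.00
After 2 (deposit($1000)): balance=$2100.00 total_interest=$0.00
After 3 (deposit($500)): balance=$2600.00 total_interest=$0.00
After 4 (month_end (apply 1% monthly interest)): balance=$2626.00 total_interest=$26.00
After 5 (month_end (apply 1% monthly interest)): balance=$2652.26 total_interest=$52.26
After 6 (month_end (apply 1% monthly interest)): balance=$2678.78 total_interest=$78.78
After 7 (deposit($1000)): balance=$3678.78 total_interest=$78.78
After 8 (month_end (apply 1% monthly interest)): balance=$3715.56 total_interest=$115.56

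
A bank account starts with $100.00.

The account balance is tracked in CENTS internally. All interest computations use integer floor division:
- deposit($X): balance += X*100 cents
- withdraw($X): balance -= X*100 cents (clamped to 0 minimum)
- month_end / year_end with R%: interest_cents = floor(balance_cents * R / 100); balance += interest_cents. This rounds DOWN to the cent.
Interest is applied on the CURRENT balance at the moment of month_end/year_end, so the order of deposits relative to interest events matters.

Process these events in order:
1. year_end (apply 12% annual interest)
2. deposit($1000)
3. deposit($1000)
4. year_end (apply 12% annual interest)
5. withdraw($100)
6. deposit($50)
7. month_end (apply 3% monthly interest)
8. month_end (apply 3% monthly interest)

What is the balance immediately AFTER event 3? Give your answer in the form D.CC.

After 1 (year_end (apply 12% annual interest)): balance=$112.00 total_interest=$12.00
After 2 (deposit($1000)): balance=$1112.00 total_interest=$12.00
After 3 (deposit($1000)): balance=$2112.00 total_interest=$12.00

Answer: 2112.00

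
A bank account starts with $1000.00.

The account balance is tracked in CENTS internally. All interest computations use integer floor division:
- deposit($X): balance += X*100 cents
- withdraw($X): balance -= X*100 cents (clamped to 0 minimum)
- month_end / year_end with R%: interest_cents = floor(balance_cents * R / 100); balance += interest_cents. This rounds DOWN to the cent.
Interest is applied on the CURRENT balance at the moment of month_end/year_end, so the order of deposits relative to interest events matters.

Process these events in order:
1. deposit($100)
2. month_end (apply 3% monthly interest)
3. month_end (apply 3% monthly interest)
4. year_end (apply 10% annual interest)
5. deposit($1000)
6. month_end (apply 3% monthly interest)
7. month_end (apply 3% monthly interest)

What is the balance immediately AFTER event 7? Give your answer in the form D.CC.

After 1 (deposit($100)): balance=$1100.00 total_interest=$0.00
After 2 (month_end (apply 3% monthly interest)): balance=$1133.00 total_interest=$33.00
After 3 (month_end (apply 3% monthly interest)): balance=$1166.99 total_interest=$66.99
After 4 (year_end (apply 10% annual interest)): balance=$1283.68 total_interest=$183.68
After 5 (deposit($1000)): balance=$2283.68 total_interest=$183.68
After 6 (month_end (apply 3% monthly interest)): balance=$2352.19 total_interest=$252.19
After 7 (month_end (apply 3% monthly interest)): balance=$2422.75 total_interest=$322.75

Answer: 2422.75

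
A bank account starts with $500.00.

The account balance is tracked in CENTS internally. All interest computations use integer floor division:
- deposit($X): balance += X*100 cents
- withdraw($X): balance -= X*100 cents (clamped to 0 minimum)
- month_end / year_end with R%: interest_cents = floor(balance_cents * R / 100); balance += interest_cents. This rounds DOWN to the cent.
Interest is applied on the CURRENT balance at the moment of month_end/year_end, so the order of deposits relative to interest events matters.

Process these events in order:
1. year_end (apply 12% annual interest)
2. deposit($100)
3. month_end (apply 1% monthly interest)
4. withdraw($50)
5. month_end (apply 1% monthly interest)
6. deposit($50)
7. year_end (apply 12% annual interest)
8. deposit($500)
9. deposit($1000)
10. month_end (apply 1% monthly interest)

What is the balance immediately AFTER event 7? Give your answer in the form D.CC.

After 1 (year_end (apply 12% annual interest)): balance=$560.00 total_interest=$60.00
After 2 (deposit($100)): balance=$660.00 total_interest=$60.00
After 3 (month_end (apply 1% monthly interest)): balance=$666.60 total_interest=$66.60
After 4 (withdraw($50)): balance=$616.60 total_interest=$66.60
After 5 (month_end (apply 1% monthly interest)): balance=$622.76 total_interest=$72.76
After 6 (deposit($50)): balance=$672.76 total_interest=$72.76
After 7 (year_end (apply 12% annual interest)): balance=$753.49 total_interest=$153.49

Answer: 753.49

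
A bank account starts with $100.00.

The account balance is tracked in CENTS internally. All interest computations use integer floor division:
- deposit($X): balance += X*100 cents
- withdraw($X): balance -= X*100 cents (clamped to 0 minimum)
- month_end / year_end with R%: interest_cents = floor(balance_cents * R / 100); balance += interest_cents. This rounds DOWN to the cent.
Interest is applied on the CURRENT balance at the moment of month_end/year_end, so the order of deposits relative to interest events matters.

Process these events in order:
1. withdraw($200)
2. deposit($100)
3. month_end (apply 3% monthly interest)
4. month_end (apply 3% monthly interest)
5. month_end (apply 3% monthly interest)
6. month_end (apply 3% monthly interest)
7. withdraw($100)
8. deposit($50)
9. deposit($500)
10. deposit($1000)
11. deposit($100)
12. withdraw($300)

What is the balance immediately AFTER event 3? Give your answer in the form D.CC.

After 1 (withdraw($200)): balance=$0.00 total_interest=$0.00
After 2 (deposit($100)): balance=$100.00 total_interest=$0.00
After 3 (month_end (apply 3% monthly interest)): balance=$103.00 total_interest=$3.00

Answer: 103.00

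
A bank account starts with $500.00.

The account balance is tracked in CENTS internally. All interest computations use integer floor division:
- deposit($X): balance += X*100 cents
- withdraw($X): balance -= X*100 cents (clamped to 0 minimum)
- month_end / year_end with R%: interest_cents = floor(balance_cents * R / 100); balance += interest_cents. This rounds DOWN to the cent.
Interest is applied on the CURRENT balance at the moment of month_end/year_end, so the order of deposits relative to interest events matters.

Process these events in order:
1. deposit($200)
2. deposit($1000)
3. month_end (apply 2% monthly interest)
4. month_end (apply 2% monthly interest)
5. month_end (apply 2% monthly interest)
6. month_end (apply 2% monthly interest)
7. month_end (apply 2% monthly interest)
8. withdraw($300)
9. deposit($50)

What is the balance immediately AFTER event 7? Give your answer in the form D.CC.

Answer: 1876.93

Derivation:
After 1 (deposit($200)): balance=$700.00 total_interest=$0.00
After 2 (deposit($1000)): balance=$1700.00 total_interest=$0.00
After 3 (month_end (apply 2% monthly interest)): balance=$1734.00 total_interest=$34.00
After 4 (month_end (apply 2% monthly interest)): balance=$1768.68 total_interest=$68.68
After 5 (month_end (apply 2% monthly interest)): balance=$1804.05 total_interest=$104.05
After 6 (month_end (apply 2% monthly interest)): balance=$1840.13 total_interest=$140.13
After 7 (month_end (apply 2% monthly interest)): balance=$1876.93 total_interest=$176.93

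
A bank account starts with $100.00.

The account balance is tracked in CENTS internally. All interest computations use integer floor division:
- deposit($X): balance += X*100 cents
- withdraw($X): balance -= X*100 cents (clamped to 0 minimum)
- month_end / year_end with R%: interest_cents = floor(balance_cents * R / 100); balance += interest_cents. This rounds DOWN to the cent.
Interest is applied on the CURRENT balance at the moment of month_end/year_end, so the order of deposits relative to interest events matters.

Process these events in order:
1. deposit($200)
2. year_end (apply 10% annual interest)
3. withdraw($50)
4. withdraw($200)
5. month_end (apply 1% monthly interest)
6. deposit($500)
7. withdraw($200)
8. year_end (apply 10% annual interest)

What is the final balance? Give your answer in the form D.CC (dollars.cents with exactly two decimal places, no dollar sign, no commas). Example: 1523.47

Answer: 418.88

Derivation:
After 1 (deposit($200)): balance=$300.00 total_interest=$0.00
After 2 (year_end (apply 10% annual interest)): balance=$330.00 total_interest=$30.00
After 3 (withdraw($50)): balance=$280.00 total_interest=$30.00
After 4 (withdraw($200)): balance=$80.00 total_interest=$30.00
After 5 (month_end (apply 1% monthly interest)): balance=$80.80 total_interest=$30.80
After 6 (deposit($500)): balance=$580.80 total_interest=$30.80
After 7 (withdraw($200)): balance=$380.80 total_interest=$30.80
After 8 (year_end (apply 10% annual interest)): balance=$418.88 total_interest=$68.88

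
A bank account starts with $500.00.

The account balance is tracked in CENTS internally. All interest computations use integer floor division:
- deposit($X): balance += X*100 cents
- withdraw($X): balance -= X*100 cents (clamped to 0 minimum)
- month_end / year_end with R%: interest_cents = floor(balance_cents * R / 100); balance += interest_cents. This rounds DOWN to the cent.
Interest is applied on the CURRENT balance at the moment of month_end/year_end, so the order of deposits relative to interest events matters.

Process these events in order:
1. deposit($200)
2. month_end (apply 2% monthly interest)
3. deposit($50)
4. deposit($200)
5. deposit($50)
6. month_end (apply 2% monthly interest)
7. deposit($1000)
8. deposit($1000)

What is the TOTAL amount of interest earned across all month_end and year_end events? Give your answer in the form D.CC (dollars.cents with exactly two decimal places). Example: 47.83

Answer: 34.28

Derivation:
After 1 (deposit($200)): balance=$700.00 total_interest=$0.00
After 2 (month_end (apply 2% monthly interest)): balance=$714.00 total_interest=$14.00
After 3 (deposit($50)): balance=$764.00 total_interest=$14.00
After 4 (deposit($200)): balance=$964.00 total_interest=$14.00
After 5 (deposit($50)): balance=$1014.00 total_interest=$14.00
After 6 (month_end (apply 2% monthly interest)): balance=$1034.28 total_interest=$34.28
After 7 (deposit($1000)): balance=$2034.28 total_interest=$34.28
After 8 (deposit($1000)): balance=$3034.28 total_interest=$34.28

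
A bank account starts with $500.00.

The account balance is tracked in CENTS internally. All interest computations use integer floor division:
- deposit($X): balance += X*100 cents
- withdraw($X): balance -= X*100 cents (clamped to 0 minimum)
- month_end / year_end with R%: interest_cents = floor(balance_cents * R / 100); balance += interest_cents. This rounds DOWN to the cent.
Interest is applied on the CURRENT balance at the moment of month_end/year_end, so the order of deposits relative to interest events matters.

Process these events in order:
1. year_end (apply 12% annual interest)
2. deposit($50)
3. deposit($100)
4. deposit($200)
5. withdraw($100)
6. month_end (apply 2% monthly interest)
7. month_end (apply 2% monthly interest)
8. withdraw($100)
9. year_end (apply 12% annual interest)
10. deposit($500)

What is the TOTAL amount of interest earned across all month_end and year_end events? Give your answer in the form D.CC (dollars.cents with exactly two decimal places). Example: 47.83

Answer: 181.84

Derivation:
After 1 (year_end (apply 12% annual interest)): balance=$560.00 total_interest=$60.00
After 2 (deposit($50)): balance=$610.00 total_interest=$60.00
After 3 (deposit($100)): balance=$710.00 total_interest=$60.00
After 4 (deposit($200)): balance=$910.00 total_interest=$60.00
After 5 (withdraw($100)): balance=$810.00 total_interest=$60.00
After 6 (month_end (apply 2% monthly interest)): balance=$826.20 total_interest=$76.20
After 7 (month_end (apply 2% monthly interest)): balance=$842.72 total_interest=$92.72
After 8 (withdraw($100)): balance=$742.72 total_interest=$92.72
After 9 (year_end (apply 12% annual interest)): balance=$831.84 total_interest=$181.84
After 10 (deposit($500)): balance=$1331.84 total_interest=$181.84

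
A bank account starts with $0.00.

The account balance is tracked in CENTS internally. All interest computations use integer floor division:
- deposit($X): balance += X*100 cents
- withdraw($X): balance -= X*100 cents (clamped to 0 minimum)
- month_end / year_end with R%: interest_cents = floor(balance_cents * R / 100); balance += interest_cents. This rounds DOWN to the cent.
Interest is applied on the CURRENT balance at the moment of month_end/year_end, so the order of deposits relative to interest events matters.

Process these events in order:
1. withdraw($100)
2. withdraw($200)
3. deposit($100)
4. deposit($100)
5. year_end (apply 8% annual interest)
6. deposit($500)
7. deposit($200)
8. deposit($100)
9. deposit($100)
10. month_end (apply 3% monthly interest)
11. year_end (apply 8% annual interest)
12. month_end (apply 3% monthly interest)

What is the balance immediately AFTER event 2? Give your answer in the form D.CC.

After 1 (withdraw($100)): balance=$0.00 total_interest=$0.00
After 2 (withdraw($200)): balance=$0.00 total_interest=$0.00

Answer: 0.00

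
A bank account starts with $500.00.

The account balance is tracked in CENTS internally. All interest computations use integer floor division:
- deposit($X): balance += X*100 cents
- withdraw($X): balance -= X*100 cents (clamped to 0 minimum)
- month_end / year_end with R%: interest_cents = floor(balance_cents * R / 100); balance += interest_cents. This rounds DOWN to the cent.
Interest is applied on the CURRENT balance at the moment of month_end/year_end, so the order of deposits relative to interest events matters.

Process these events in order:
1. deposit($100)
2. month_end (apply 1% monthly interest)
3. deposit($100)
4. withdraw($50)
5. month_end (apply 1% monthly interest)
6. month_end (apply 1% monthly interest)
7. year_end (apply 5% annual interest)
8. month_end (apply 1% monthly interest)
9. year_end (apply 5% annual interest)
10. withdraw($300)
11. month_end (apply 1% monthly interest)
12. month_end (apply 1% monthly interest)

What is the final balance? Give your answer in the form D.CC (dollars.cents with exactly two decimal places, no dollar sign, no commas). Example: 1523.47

Answer: 454.07

Derivation:
After 1 (deposit($100)): balance=$600.00 total_interest=$0.00
After 2 (month_end (apply 1% monthly interest)): balance=$606.00 total_interest=$6.00
After 3 (deposit($100)): balance=$706.00 total_interest=$6.00
After 4 (withdraw($50)): balance=$656.00 total_interest=$6.00
After 5 (month_end (apply 1% monthly interest)): balance=$662.56 total_interest=$12.56
After 6 (month_end (apply 1% monthly interest)): balance=$669.18 total_interest=$19.18
After 7 (year_end (apply 5% annual interest)): balance=$702.63 total_interest=$52.63
After 8 (month_end (apply 1% monthly interest)): balance=$709.65 total_interest=$59.65
After 9 (year_end (apply 5% annual interest)): balance=$745.13 total_interest=$95.13
After 10 (withdraw($300)): balance=$445.13 total_interest=$95.13
After 11 (month_end (apply 1% monthly interest)): balance=$449.58 total_interest=$99.58
After 12 (month_end (apply 1% monthly interest)): balance=$454.07 total_interest=$104.07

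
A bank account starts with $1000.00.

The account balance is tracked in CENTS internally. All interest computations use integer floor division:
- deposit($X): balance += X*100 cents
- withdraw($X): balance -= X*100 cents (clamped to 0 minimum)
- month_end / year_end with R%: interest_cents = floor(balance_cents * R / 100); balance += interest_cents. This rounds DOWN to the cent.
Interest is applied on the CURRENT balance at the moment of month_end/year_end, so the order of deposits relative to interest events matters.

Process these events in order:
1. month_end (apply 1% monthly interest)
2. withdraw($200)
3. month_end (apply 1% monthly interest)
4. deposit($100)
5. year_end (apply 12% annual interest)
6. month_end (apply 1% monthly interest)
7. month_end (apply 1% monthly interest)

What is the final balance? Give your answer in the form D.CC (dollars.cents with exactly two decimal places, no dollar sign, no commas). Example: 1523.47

Answer: 1048.93

Derivation:
After 1 (month_end (apply 1% monthly interest)): balance=$1010.00 total_interest=$10.00
After 2 (withdraw($200)): balance=$810.00 total_interest=$10.00
After 3 (month_end (apply 1% monthly interest)): balance=$818.10 total_interest=$18.10
After 4 (deposit($100)): balance=$918.10 total_interest=$18.10
After 5 (year_end (apply 12% annual interest)): balance=$1028.27 total_interest=$128.27
After 6 (month_end (apply 1% monthly interest)): balance=$1038.55 total_interest=$138.55
After 7 (month_end (apply 1% monthly interest)): balance=$1048.93 total_interest=$148.93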